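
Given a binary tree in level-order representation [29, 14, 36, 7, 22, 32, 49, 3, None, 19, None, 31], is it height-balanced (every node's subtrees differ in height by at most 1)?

Tree (level-order array): [29, 14, 36, 7, 22, 32, 49, 3, None, 19, None, 31]
Definition: a tree is height-balanced if, at every node, |h(left) - h(right)| <= 1 (empty subtree has height -1).
Bottom-up per-node check:
  node 3: h_left=-1, h_right=-1, diff=0 [OK], height=0
  node 7: h_left=0, h_right=-1, diff=1 [OK], height=1
  node 19: h_left=-1, h_right=-1, diff=0 [OK], height=0
  node 22: h_left=0, h_right=-1, diff=1 [OK], height=1
  node 14: h_left=1, h_right=1, diff=0 [OK], height=2
  node 31: h_left=-1, h_right=-1, diff=0 [OK], height=0
  node 32: h_left=0, h_right=-1, diff=1 [OK], height=1
  node 49: h_left=-1, h_right=-1, diff=0 [OK], height=0
  node 36: h_left=1, h_right=0, diff=1 [OK], height=2
  node 29: h_left=2, h_right=2, diff=0 [OK], height=3
All nodes satisfy the balance condition.
Result: Balanced


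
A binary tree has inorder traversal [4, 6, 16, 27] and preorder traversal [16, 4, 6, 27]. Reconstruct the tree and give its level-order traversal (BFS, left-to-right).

Inorder:  [4, 6, 16, 27]
Preorder: [16, 4, 6, 27]
Algorithm: preorder visits root first, so consume preorder in order;
for each root, split the current inorder slice at that value into
left-subtree inorder and right-subtree inorder, then recurse.
Recursive splits:
  root=16; inorder splits into left=[4, 6], right=[27]
  root=4; inorder splits into left=[], right=[6]
  root=6; inorder splits into left=[], right=[]
  root=27; inorder splits into left=[], right=[]
Reconstructed level-order: [16, 4, 27, 6]


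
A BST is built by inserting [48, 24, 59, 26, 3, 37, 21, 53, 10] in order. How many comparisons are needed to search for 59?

Search path for 59: 48 -> 59
Found: True
Comparisons: 2


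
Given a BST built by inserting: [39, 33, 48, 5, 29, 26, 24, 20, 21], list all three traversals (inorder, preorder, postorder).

Tree insertion order: [39, 33, 48, 5, 29, 26, 24, 20, 21]
Tree (level-order array): [39, 33, 48, 5, None, None, None, None, 29, 26, None, 24, None, 20, None, None, 21]
Inorder (L, root, R): [5, 20, 21, 24, 26, 29, 33, 39, 48]
Preorder (root, L, R): [39, 33, 5, 29, 26, 24, 20, 21, 48]
Postorder (L, R, root): [21, 20, 24, 26, 29, 5, 33, 48, 39]


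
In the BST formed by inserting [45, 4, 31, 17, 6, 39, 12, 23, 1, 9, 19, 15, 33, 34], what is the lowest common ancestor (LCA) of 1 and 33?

Tree insertion order: [45, 4, 31, 17, 6, 39, 12, 23, 1, 9, 19, 15, 33, 34]
Tree (level-order array): [45, 4, None, 1, 31, None, None, 17, 39, 6, 23, 33, None, None, 12, 19, None, None, 34, 9, 15]
In a BST, the LCA of p=1, q=33 is the first node v on the
root-to-leaf path with p <= v <= q (go left if both < v, right if both > v).
Walk from root:
  at 45: both 1 and 33 < 45, go left
  at 4: 1 <= 4 <= 33, this is the LCA
LCA = 4


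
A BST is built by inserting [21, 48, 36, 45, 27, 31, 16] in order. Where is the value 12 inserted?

Starting tree (level order): [21, 16, 48, None, None, 36, None, 27, 45, None, 31]
Insertion path: 21 -> 16
Result: insert 12 as left child of 16
Final tree (level order): [21, 16, 48, 12, None, 36, None, None, None, 27, 45, None, 31]


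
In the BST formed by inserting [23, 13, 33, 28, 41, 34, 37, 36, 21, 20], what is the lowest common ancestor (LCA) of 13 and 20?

Tree insertion order: [23, 13, 33, 28, 41, 34, 37, 36, 21, 20]
Tree (level-order array): [23, 13, 33, None, 21, 28, 41, 20, None, None, None, 34, None, None, None, None, 37, 36]
In a BST, the LCA of p=13, q=20 is the first node v on the
root-to-leaf path with p <= v <= q (go left if both < v, right if both > v).
Walk from root:
  at 23: both 13 and 20 < 23, go left
  at 13: 13 <= 13 <= 20, this is the LCA
LCA = 13


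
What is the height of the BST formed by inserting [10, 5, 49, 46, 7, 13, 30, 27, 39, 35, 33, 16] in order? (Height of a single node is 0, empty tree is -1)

Insertion order: [10, 5, 49, 46, 7, 13, 30, 27, 39, 35, 33, 16]
Tree (level-order array): [10, 5, 49, None, 7, 46, None, None, None, 13, None, None, 30, 27, 39, 16, None, 35, None, None, None, 33]
Compute height bottom-up (empty subtree = -1):
  height(7) = 1 + max(-1, -1) = 0
  height(5) = 1 + max(-1, 0) = 1
  height(16) = 1 + max(-1, -1) = 0
  height(27) = 1 + max(0, -1) = 1
  height(33) = 1 + max(-1, -1) = 0
  height(35) = 1 + max(0, -1) = 1
  height(39) = 1 + max(1, -1) = 2
  height(30) = 1 + max(1, 2) = 3
  height(13) = 1 + max(-1, 3) = 4
  height(46) = 1 + max(4, -1) = 5
  height(49) = 1 + max(5, -1) = 6
  height(10) = 1 + max(1, 6) = 7
Height = 7


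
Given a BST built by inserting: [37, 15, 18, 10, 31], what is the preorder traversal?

Tree insertion order: [37, 15, 18, 10, 31]
Tree (level-order array): [37, 15, None, 10, 18, None, None, None, 31]
Preorder traversal: [37, 15, 10, 18, 31]


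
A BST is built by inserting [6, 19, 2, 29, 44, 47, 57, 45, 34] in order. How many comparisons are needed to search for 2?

Search path for 2: 6 -> 2
Found: True
Comparisons: 2


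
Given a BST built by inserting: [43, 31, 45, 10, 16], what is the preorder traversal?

Tree insertion order: [43, 31, 45, 10, 16]
Tree (level-order array): [43, 31, 45, 10, None, None, None, None, 16]
Preorder traversal: [43, 31, 10, 16, 45]


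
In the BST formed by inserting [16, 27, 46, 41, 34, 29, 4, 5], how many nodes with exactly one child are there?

Tree built from: [16, 27, 46, 41, 34, 29, 4, 5]
Tree (level-order array): [16, 4, 27, None, 5, None, 46, None, None, 41, None, 34, None, 29]
Rule: These are nodes with exactly 1 non-null child.
Per-node child counts:
  node 16: 2 child(ren)
  node 4: 1 child(ren)
  node 5: 0 child(ren)
  node 27: 1 child(ren)
  node 46: 1 child(ren)
  node 41: 1 child(ren)
  node 34: 1 child(ren)
  node 29: 0 child(ren)
Matching nodes: [4, 27, 46, 41, 34]
Count of nodes with exactly one child: 5


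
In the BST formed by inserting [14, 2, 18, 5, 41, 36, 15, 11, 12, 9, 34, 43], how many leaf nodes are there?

Tree built from: [14, 2, 18, 5, 41, 36, 15, 11, 12, 9, 34, 43]
Tree (level-order array): [14, 2, 18, None, 5, 15, 41, None, 11, None, None, 36, 43, 9, 12, 34]
Rule: A leaf has 0 children.
Per-node child counts:
  node 14: 2 child(ren)
  node 2: 1 child(ren)
  node 5: 1 child(ren)
  node 11: 2 child(ren)
  node 9: 0 child(ren)
  node 12: 0 child(ren)
  node 18: 2 child(ren)
  node 15: 0 child(ren)
  node 41: 2 child(ren)
  node 36: 1 child(ren)
  node 34: 0 child(ren)
  node 43: 0 child(ren)
Matching nodes: [9, 12, 15, 34, 43]
Count of leaf nodes: 5


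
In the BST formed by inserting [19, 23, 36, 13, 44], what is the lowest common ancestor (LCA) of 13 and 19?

Tree insertion order: [19, 23, 36, 13, 44]
Tree (level-order array): [19, 13, 23, None, None, None, 36, None, 44]
In a BST, the LCA of p=13, q=19 is the first node v on the
root-to-leaf path with p <= v <= q (go left if both < v, right if both > v).
Walk from root:
  at 19: 13 <= 19 <= 19, this is the LCA
LCA = 19


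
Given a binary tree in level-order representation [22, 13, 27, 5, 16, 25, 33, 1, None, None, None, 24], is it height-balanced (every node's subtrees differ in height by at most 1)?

Tree (level-order array): [22, 13, 27, 5, 16, 25, 33, 1, None, None, None, 24]
Definition: a tree is height-balanced if, at every node, |h(left) - h(right)| <= 1 (empty subtree has height -1).
Bottom-up per-node check:
  node 1: h_left=-1, h_right=-1, diff=0 [OK], height=0
  node 5: h_left=0, h_right=-1, diff=1 [OK], height=1
  node 16: h_left=-1, h_right=-1, diff=0 [OK], height=0
  node 13: h_left=1, h_right=0, diff=1 [OK], height=2
  node 24: h_left=-1, h_right=-1, diff=0 [OK], height=0
  node 25: h_left=0, h_right=-1, diff=1 [OK], height=1
  node 33: h_left=-1, h_right=-1, diff=0 [OK], height=0
  node 27: h_left=1, h_right=0, diff=1 [OK], height=2
  node 22: h_left=2, h_right=2, diff=0 [OK], height=3
All nodes satisfy the balance condition.
Result: Balanced


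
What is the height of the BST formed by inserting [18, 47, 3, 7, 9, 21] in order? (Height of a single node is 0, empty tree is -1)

Insertion order: [18, 47, 3, 7, 9, 21]
Tree (level-order array): [18, 3, 47, None, 7, 21, None, None, 9]
Compute height bottom-up (empty subtree = -1):
  height(9) = 1 + max(-1, -1) = 0
  height(7) = 1 + max(-1, 0) = 1
  height(3) = 1 + max(-1, 1) = 2
  height(21) = 1 + max(-1, -1) = 0
  height(47) = 1 + max(0, -1) = 1
  height(18) = 1 + max(2, 1) = 3
Height = 3


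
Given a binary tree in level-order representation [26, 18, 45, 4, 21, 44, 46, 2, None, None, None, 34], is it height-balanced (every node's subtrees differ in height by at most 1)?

Tree (level-order array): [26, 18, 45, 4, 21, 44, 46, 2, None, None, None, 34]
Definition: a tree is height-balanced if, at every node, |h(left) - h(right)| <= 1 (empty subtree has height -1).
Bottom-up per-node check:
  node 2: h_left=-1, h_right=-1, diff=0 [OK], height=0
  node 4: h_left=0, h_right=-1, diff=1 [OK], height=1
  node 21: h_left=-1, h_right=-1, diff=0 [OK], height=0
  node 18: h_left=1, h_right=0, diff=1 [OK], height=2
  node 34: h_left=-1, h_right=-1, diff=0 [OK], height=0
  node 44: h_left=0, h_right=-1, diff=1 [OK], height=1
  node 46: h_left=-1, h_right=-1, diff=0 [OK], height=0
  node 45: h_left=1, h_right=0, diff=1 [OK], height=2
  node 26: h_left=2, h_right=2, diff=0 [OK], height=3
All nodes satisfy the balance condition.
Result: Balanced


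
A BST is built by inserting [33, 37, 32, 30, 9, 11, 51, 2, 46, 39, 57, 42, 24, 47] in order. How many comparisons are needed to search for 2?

Search path for 2: 33 -> 32 -> 30 -> 9 -> 2
Found: True
Comparisons: 5


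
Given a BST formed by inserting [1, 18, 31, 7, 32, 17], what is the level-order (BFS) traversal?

Tree insertion order: [1, 18, 31, 7, 32, 17]
Tree (level-order array): [1, None, 18, 7, 31, None, 17, None, 32]
BFS from the root, enqueuing left then right child of each popped node:
  queue [1] -> pop 1, enqueue [18], visited so far: [1]
  queue [18] -> pop 18, enqueue [7, 31], visited so far: [1, 18]
  queue [7, 31] -> pop 7, enqueue [17], visited so far: [1, 18, 7]
  queue [31, 17] -> pop 31, enqueue [32], visited so far: [1, 18, 7, 31]
  queue [17, 32] -> pop 17, enqueue [none], visited so far: [1, 18, 7, 31, 17]
  queue [32] -> pop 32, enqueue [none], visited so far: [1, 18, 7, 31, 17, 32]
Result: [1, 18, 7, 31, 17, 32]


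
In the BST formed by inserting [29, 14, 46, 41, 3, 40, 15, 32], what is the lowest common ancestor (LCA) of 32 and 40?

Tree insertion order: [29, 14, 46, 41, 3, 40, 15, 32]
Tree (level-order array): [29, 14, 46, 3, 15, 41, None, None, None, None, None, 40, None, 32]
In a BST, the LCA of p=32, q=40 is the first node v on the
root-to-leaf path with p <= v <= q (go left if both < v, right if both > v).
Walk from root:
  at 29: both 32 and 40 > 29, go right
  at 46: both 32 and 40 < 46, go left
  at 41: both 32 and 40 < 41, go left
  at 40: 32 <= 40 <= 40, this is the LCA
LCA = 40


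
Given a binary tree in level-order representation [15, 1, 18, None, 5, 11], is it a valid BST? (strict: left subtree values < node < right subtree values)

Level-order array: [15, 1, 18, None, 5, 11]
Validate using subtree bounds (lo, hi): at each node, require lo < value < hi,
then recurse left with hi=value and right with lo=value.
Preorder trace (stopping at first violation):
  at node 15 with bounds (-inf, +inf): OK
  at node 1 with bounds (-inf, 15): OK
  at node 5 with bounds (1, 15): OK
  at node 18 with bounds (15, +inf): OK
  at node 11 with bounds (15, 18): VIOLATION
Node 11 violates its bound: not (15 < 11 < 18).
Result: Not a valid BST


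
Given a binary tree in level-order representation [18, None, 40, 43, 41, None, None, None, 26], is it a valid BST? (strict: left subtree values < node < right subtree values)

Level-order array: [18, None, 40, 43, 41, None, None, None, 26]
Validate using subtree bounds (lo, hi): at each node, require lo < value < hi,
then recurse left with hi=value and right with lo=value.
Preorder trace (stopping at first violation):
  at node 18 with bounds (-inf, +inf): OK
  at node 40 with bounds (18, +inf): OK
  at node 43 with bounds (18, 40): VIOLATION
Node 43 violates its bound: not (18 < 43 < 40).
Result: Not a valid BST


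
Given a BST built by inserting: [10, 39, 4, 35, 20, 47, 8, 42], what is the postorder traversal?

Tree insertion order: [10, 39, 4, 35, 20, 47, 8, 42]
Tree (level-order array): [10, 4, 39, None, 8, 35, 47, None, None, 20, None, 42]
Postorder traversal: [8, 4, 20, 35, 42, 47, 39, 10]


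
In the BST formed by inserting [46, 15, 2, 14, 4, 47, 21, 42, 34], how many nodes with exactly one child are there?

Tree built from: [46, 15, 2, 14, 4, 47, 21, 42, 34]
Tree (level-order array): [46, 15, 47, 2, 21, None, None, None, 14, None, 42, 4, None, 34]
Rule: These are nodes with exactly 1 non-null child.
Per-node child counts:
  node 46: 2 child(ren)
  node 15: 2 child(ren)
  node 2: 1 child(ren)
  node 14: 1 child(ren)
  node 4: 0 child(ren)
  node 21: 1 child(ren)
  node 42: 1 child(ren)
  node 34: 0 child(ren)
  node 47: 0 child(ren)
Matching nodes: [2, 14, 21, 42]
Count of nodes with exactly one child: 4


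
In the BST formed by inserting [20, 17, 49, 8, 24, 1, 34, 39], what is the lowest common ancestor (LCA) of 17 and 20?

Tree insertion order: [20, 17, 49, 8, 24, 1, 34, 39]
Tree (level-order array): [20, 17, 49, 8, None, 24, None, 1, None, None, 34, None, None, None, 39]
In a BST, the LCA of p=17, q=20 is the first node v on the
root-to-leaf path with p <= v <= q (go left if both < v, right if both > v).
Walk from root:
  at 20: 17 <= 20 <= 20, this is the LCA
LCA = 20


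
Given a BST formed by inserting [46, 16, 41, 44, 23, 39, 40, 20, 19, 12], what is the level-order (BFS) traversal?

Tree insertion order: [46, 16, 41, 44, 23, 39, 40, 20, 19, 12]
Tree (level-order array): [46, 16, None, 12, 41, None, None, 23, 44, 20, 39, None, None, 19, None, None, 40]
BFS from the root, enqueuing left then right child of each popped node:
  queue [46] -> pop 46, enqueue [16], visited so far: [46]
  queue [16] -> pop 16, enqueue [12, 41], visited so far: [46, 16]
  queue [12, 41] -> pop 12, enqueue [none], visited so far: [46, 16, 12]
  queue [41] -> pop 41, enqueue [23, 44], visited so far: [46, 16, 12, 41]
  queue [23, 44] -> pop 23, enqueue [20, 39], visited so far: [46, 16, 12, 41, 23]
  queue [44, 20, 39] -> pop 44, enqueue [none], visited so far: [46, 16, 12, 41, 23, 44]
  queue [20, 39] -> pop 20, enqueue [19], visited so far: [46, 16, 12, 41, 23, 44, 20]
  queue [39, 19] -> pop 39, enqueue [40], visited so far: [46, 16, 12, 41, 23, 44, 20, 39]
  queue [19, 40] -> pop 19, enqueue [none], visited so far: [46, 16, 12, 41, 23, 44, 20, 39, 19]
  queue [40] -> pop 40, enqueue [none], visited so far: [46, 16, 12, 41, 23, 44, 20, 39, 19, 40]
Result: [46, 16, 12, 41, 23, 44, 20, 39, 19, 40]


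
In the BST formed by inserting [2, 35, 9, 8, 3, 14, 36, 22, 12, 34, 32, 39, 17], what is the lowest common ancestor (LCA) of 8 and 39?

Tree insertion order: [2, 35, 9, 8, 3, 14, 36, 22, 12, 34, 32, 39, 17]
Tree (level-order array): [2, None, 35, 9, 36, 8, 14, None, 39, 3, None, 12, 22, None, None, None, None, None, None, 17, 34, None, None, 32]
In a BST, the LCA of p=8, q=39 is the first node v on the
root-to-leaf path with p <= v <= q (go left if both < v, right if both > v).
Walk from root:
  at 2: both 8 and 39 > 2, go right
  at 35: 8 <= 35 <= 39, this is the LCA
LCA = 35


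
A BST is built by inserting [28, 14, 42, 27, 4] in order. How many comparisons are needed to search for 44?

Search path for 44: 28 -> 42
Found: False
Comparisons: 2


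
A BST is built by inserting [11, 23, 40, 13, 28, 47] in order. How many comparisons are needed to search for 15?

Search path for 15: 11 -> 23 -> 13
Found: False
Comparisons: 3


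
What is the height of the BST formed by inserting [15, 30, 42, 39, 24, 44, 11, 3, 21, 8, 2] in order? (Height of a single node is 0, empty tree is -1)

Insertion order: [15, 30, 42, 39, 24, 44, 11, 3, 21, 8, 2]
Tree (level-order array): [15, 11, 30, 3, None, 24, 42, 2, 8, 21, None, 39, 44]
Compute height bottom-up (empty subtree = -1):
  height(2) = 1 + max(-1, -1) = 0
  height(8) = 1 + max(-1, -1) = 0
  height(3) = 1 + max(0, 0) = 1
  height(11) = 1 + max(1, -1) = 2
  height(21) = 1 + max(-1, -1) = 0
  height(24) = 1 + max(0, -1) = 1
  height(39) = 1 + max(-1, -1) = 0
  height(44) = 1 + max(-1, -1) = 0
  height(42) = 1 + max(0, 0) = 1
  height(30) = 1 + max(1, 1) = 2
  height(15) = 1 + max(2, 2) = 3
Height = 3


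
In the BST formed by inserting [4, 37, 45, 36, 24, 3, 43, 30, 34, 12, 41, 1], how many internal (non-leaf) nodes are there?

Tree built from: [4, 37, 45, 36, 24, 3, 43, 30, 34, 12, 41, 1]
Tree (level-order array): [4, 3, 37, 1, None, 36, 45, None, None, 24, None, 43, None, 12, 30, 41, None, None, None, None, 34]
Rule: An internal node has at least one child.
Per-node child counts:
  node 4: 2 child(ren)
  node 3: 1 child(ren)
  node 1: 0 child(ren)
  node 37: 2 child(ren)
  node 36: 1 child(ren)
  node 24: 2 child(ren)
  node 12: 0 child(ren)
  node 30: 1 child(ren)
  node 34: 0 child(ren)
  node 45: 1 child(ren)
  node 43: 1 child(ren)
  node 41: 0 child(ren)
Matching nodes: [4, 3, 37, 36, 24, 30, 45, 43]
Count of internal (non-leaf) nodes: 8


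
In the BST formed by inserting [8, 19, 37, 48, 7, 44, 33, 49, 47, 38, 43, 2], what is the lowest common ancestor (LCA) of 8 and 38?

Tree insertion order: [8, 19, 37, 48, 7, 44, 33, 49, 47, 38, 43, 2]
Tree (level-order array): [8, 7, 19, 2, None, None, 37, None, None, 33, 48, None, None, 44, 49, 38, 47, None, None, None, 43]
In a BST, the LCA of p=8, q=38 is the first node v on the
root-to-leaf path with p <= v <= q (go left if both < v, right if both > v).
Walk from root:
  at 8: 8 <= 8 <= 38, this is the LCA
LCA = 8


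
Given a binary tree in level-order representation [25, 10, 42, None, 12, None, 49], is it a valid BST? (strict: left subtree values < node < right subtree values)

Level-order array: [25, 10, 42, None, 12, None, 49]
Validate using subtree bounds (lo, hi): at each node, require lo < value < hi,
then recurse left with hi=value and right with lo=value.
Preorder trace (stopping at first violation):
  at node 25 with bounds (-inf, +inf): OK
  at node 10 with bounds (-inf, 25): OK
  at node 12 with bounds (10, 25): OK
  at node 42 with bounds (25, +inf): OK
  at node 49 with bounds (42, +inf): OK
No violation found at any node.
Result: Valid BST


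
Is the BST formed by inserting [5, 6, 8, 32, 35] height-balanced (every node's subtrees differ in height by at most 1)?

Tree (level-order array): [5, None, 6, None, 8, None, 32, None, 35]
Definition: a tree is height-balanced if, at every node, |h(left) - h(right)| <= 1 (empty subtree has height -1).
Bottom-up per-node check:
  node 35: h_left=-1, h_right=-1, diff=0 [OK], height=0
  node 32: h_left=-1, h_right=0, diff=1 [OK], height=1
  node 8: h_left=-1, h_right=1, diff=2 [FAIL (|-1-1|=2 > 1)], height=2
  node 6: h_left=-1, h_right=2, diff=3 [FAIL (|-1-2|=3 > 1)], height=3
  node 5: h_left=-1, h_right=3, diff=4 [FAIL (|-1-3|=4 > 1)], height=4
Node 8 violates the condition: |-1 - 1| = 2 > 1.
Result: Not balanced


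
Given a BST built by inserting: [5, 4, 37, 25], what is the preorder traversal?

Tree insertion order: [5, 4, 37, 25]
Tree (level-order array): [5, 4, 37, None, None, 25]
Preorder traversal: [5, 4, 37, 25]


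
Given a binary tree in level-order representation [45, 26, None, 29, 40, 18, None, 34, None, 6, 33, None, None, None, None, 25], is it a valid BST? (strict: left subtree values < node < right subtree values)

Level-order array: [45, 26, None, 29, 40, 18, None, 34, None, 6, 33, None, None, None, None, 25]
Validate using subtree bounds (lo, hi): at each node, require lo < value < hi,
then recurse left with hi=value and right with lo=value.
Preorder trace (stopping at first violation):
  at node 45 with bounds (-inf, +inf): OK
  at node 26 with bounds (-inf, 45): OK
  at node 29 with bounds (-inf, 26): VIOLATION
Node 29 violates its bound: not (-inf < 29 < 26).
Result: Not a valid BST


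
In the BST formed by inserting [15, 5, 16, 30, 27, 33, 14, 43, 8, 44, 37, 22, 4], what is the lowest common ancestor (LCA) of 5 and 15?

Tree insertion order: [15, 5, 16, 30, 27, 33, 14, 43, 8, 44, 37, 22, 4]
Tree (level-order array): [15, 5, 16, 4, 14, None, 30, None, None, 8, None, 27, 33, None, None, 22, None, None, 43, None, None, 37, 44]
In a BST, the LCA of p=5, q=15 is the first node v on the
root-to-leaf path with p <= v <= q (go left if both < v, right if both > v).
Walk from root:
  at 15: 5 <= 15 <= 15, this is the LCA
LCA = 15


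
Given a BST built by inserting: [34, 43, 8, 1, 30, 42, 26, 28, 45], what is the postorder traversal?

Tree insertion order: [34, 43, 8, 1, 30, 42, 26, 28, 45]
Tree (level-order array): [34, 8, 43, 1, 30, 42, 45, None, None, 26, None, None, None, None, None, None, 28]
Postorder traversal: [1, 28, 26, 30, 8, 42, 45, 43, 34]


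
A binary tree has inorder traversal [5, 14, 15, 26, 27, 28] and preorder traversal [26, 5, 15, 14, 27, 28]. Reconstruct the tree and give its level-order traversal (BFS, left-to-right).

Inorder:  [5, 14, 15, 26, 27, 28]
Preorder: [26, 5, 15, 14, 27, 28]
Algorithm: preorder visits root first, so consume preorder in order;
for each root, split the current inorder slice at that value into
left-subtree inorder and right-subtree inorder, then recurse.
Recursive splits:
  root=26; inorder splits into left=[5, 14, 15], right=[27, 28]
  root=5; inorder splits into left=[], right=[14, 15]
  root=15; inorder splits into left=[14], right=[]
  root=14; inorder splits into left=[], right=[]
  root=27; inorder splits into left=[], right=[28]
  root=28; inorder splits into left=[], right=[]
Reconstructed level-order: [26, 5, 27, 15, 28, 14]


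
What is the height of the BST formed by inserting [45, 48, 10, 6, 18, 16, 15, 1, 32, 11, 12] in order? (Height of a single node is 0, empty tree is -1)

Insertion order: [45, 48, 10, 6, 18, 16, 15, 1, 32, 11, 12]
Tree (level-order array): [45, 10, 48, 6, 18, None, None, 1, None, 16, 32, None, None, 15, None, None, None, 11, None, None, 12]
Compute height bottom-up (empty subtree = -1):
  height(1) = 1 + max(-1, -1) = 0
  height(6) = 1 + max(0, -1) = 1
  height(12) = 1 + max(-1, -1) = 0
  height(11) = 1 + max(-1, 0) = 1
  height(15) = 1 + max(1, -1) = 2
  height(16) = 1 + max(2, -1) = 3
  height(32) = 1 + max(-1, -1) = 0
  height(18) = 1 + max(3, 0) = 4
  height(10) = 1 + max(1, 4) = 5
  height(48) = 1 + max(-1, -1) = 0
  height(45) = 1 + max(5, 0) = 6
Height = 6


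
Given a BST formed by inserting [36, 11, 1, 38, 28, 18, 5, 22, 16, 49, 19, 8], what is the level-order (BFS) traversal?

Tree insertion order: [36, 11, 1, 38, 28, 18, 5, 22, 16, 49, 19, 8]
Tree (level-order array): [36, 11, 38, 1, 28, None, 49, None, 5, 18, None, None, None, None, 8, 16, 22, None, None, None, None, 19]
BFS from the root, enqueuing left then right child of each popped node:
  queue [36] -> pop 36, enqueue [11, 38], visited so far: [36]
  queue [11, 38] -> pop 11, enqueue [1, 28], visited so far: [36, 11]
  queue [38, 1, 28] -> pop 38, enqueue [49], visited so far: [36, 11, 38]
  queue [1, 28, 49] -> pop 1, enqueue [5], visited so far: [36, 11, 38, 1]
  queue [28, 49, 5] -> pop 28, enqueue [18], visited so far: [36, 11, 38, 1, 28]
  queue [49, 5, 18] -> pop 49, enqueue [none], visited so far: [36, 11, 38, 1, 28, 49]
  queue [5, 18] -> pop 5, enqueue [8], visited so far: [36, 11, 38, 1, 28, 49, 5]
  queue [18, 8] -> pop 18, enqueue [16, 22], visited so far: [36, 11, 38, 1, 28, 49, 5, 18]
  queue [8, 16, 22] -> pop 8, enqueue [none], visited so far: [36, 11, 38, 1, 28, 49, 5, 18, 8]
  queue [16, 22] -> pop 16, enqueue [none], visited so far: [36, 11, 38, 1, 28, 49, 5, 18, 8, 16]
  queue [22] -> pop 22, enqueue [19], visited so far: [36, 11, 38, 1, 28, 49, 5, 18, 8, 16, 22]
  queue [19] -> pop 19, enqueue [none], visited so far: [36, 11, 38, 1, 28, 49, 5, 18, 8, 16, 22, 19]
Result: [36, 11, 38, 1, 28, 49, 5, 18, 8, 16, 22, 19]


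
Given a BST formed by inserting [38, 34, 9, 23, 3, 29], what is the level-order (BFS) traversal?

Tree insertion order: [38, 34, 9, 23, 3, 29]
Tree (level-order array): [38, 34, None, 9, None, 3, 23, None, None, None, 29]
BFS from the root, enqueuing left then right child of each popped node:
  queue [38] -> pop 38, enqueue [34], visited so far: [38]
  queue [34] -> pop 34, enqueue [9], visited so far: [38, 34]
  queue [9] -> pop 9, enqueue [3, 23], visited so far: [38, 34, 9]
  queue [3, 23] -> pop 3, enqueue [none], visited so far: [38, 34, 9, 3]
  queue [23] -> pop 23, enqueue [29], visited so far: [38, 34, 9, 3, 23]
  queue [29] -> pop 29, enqueue [none], visited so far: [38, 34, 9, 3, 23, 29]
Result: [38, 34, 9, 3, 23, 29]


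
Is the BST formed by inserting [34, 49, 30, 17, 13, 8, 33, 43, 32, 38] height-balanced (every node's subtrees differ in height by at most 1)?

Tree (level-order array): [34, 30, 49, 17, 33, 43, None, 13, None, 32, None, 38, None, 8]
Definition: a tree is height-balanced if, at every node, |h(left) - h(right)| <= 1 (empty subtree has height -1).
Bottom-up per-node check:
  node 8: h_left=-1, h_right=-1, diff=0 [OK], height=0
  node 13: h_left=0, h_right=-1, diff=1 [OK], height=1
  node 17: h_left=1, h_right=-1, diff=2 [FAIL (|1--1|=2 > 1)], height=2
  node 32: h_left=-1, h_right=-1, diff=0 [OK], height=0
  node 33: h_left=0, h_right=-1, diff=1 [OK], height=1
  node 30: h_left=2, h_right=1, diff=1 [OK], height=3
  node 38: h_left=-1, h_right=-1, diff=0 [OK], height=0
  node 43: h_left=0, h_right=-1, diff=1 [OK], height=1
  node 49: h_left=1, h_right=-1, diff=2 [FAIL (|1--1|=2 > 1)], height=2
  node 34: h_left=3, h_right=2, diff=1 [OK], height=4
Node 17 violates the condition: |1 - -1| = 2 > 1.
Result: Not balanced


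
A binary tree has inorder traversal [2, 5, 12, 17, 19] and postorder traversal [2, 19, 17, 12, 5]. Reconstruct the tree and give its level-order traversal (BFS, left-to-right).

Inorder:   [2, 5, 12, 17, 19]
Postorder: [2, 19, 17, 12, 5]
Algorithm: postorder visits root last, so walk postorder right-to-left;
each value is the root of the current inorder slice — split it at that
value, recurse on the right subtree first, then the left.
Recursive splits:
  root=5; inorder splits into left=[2], right=[12, 17, 19]
  root=12; inorder splits into left=[], right=[17, 19]
  root=17; inorder splits into left=[], right=[19]
  root=19; inorder splits into left=[], right=[]
  root=2; inorder splits into left=[], right=[]
Reconstructed level-order: [5, 2, 12, 17, 19]


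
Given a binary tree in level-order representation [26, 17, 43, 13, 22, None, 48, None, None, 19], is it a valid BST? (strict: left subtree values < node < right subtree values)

Level-order array: [26, 17, 43, 13, 22, None, 48, None, None, 19]
Validate using subtree bounds (lo, hi): at each node, require lo < value < hi,
then recurse left with hi=value and right with lo=value.
Preorder trace (stopping at first violation):
  at node 26 with bounds (-inf, +inf): OK
  at node 17 with bounds (-inf, 26): OK
  at node 13 with bounds (-inf, 17): OK
  at node 22 with bounds (17, 26): OK
  at node 19 with bounds (17, 22): OK
  at node 43 with bounds (26, +inf): OK
  at node 48 with bounds (43, +inf): OK
No violation found at any node.
Result: Valid BST


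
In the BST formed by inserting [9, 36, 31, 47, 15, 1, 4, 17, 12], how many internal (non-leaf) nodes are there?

Tree built from: [9, 36, 31, 47, 15, 1, 4, 17, 12]
Tree (level-order array): [9, 1, 36, None, 4, 31, 47, None, None, 15, None, None, None, 12, 17]
Rule: An internal node has at least one child.
Per-node child counts:
  node 9: 2 child(ren)
  node 1: 1 child(ren)
  node 4: 0 child(ren)
  node 36: 2 child(ren)
  node 31: 1 child(ren)
  node 15: 2 child(ren)
  node 12: 0 child(ren)
  node 17: 0 child(ren)
  node 47: 0 child(ren)
Matching nodes: [9, 1, 36, 31, 15]
Count of internal (non-leaf) nodes: 5


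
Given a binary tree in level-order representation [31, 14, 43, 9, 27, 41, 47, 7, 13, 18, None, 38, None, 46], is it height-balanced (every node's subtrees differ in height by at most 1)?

Tree (level-order array): [31, 14, 43, 9, 27, 41, 47, 7, 13, 18, None, 38, None, 46]
Definition: a tree is height-balanced if, at every node, |h(left) - h(right)| <= 1 (empty subtree has height -1).
Bottom-up per-node check:
  node 7: h_left=-1, h_right=-1, diff=0 [OK], height=0
  node 13: h_left=-1, h_right=-1, diff=0 [OK], height=0
  node 9: h_left=0, h_right=0, diff=0 [OK], height=1
  node 18: h_left=-1, h_right=-1, diff=0 [OK], height=0
  node 27: h_left=0, h_right=-1, diff=1 [OK], height=1
  node 14: h_left=1, h_right=1, diff=0 [OK], height=2
  node 38: h_left=-1, h_right=-1, diff=0 [OK], height=0
  node 41: h_left=0, h_right=-1, diff=1 [OK], height=1
  node 46: h_left=-1, h_right=-1, diff=0 [OK], height=0
  node 47: h_left=0, h_right=-1, diff=1 [OK], height=1
  node 43: h_left=1, h_right=1, diff=0 [OK], height=2
  node 31: h_left=2, h_right=2, diff=0 [OK], height=3
All nodes satisfy the balance condition.
Result: Balanced


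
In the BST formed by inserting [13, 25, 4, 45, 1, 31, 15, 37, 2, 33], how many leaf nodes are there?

Tree built from: [13, 25, 4, 45, 1, 31, 15, 37, 2, 33]
Tree (level-order array): [13, 4, 25, 1, None, 15, 45, None, 2, None, None, 31, None, None, None, None, 37, 33]
Rule: A leaf has 0 children.
Per-node child counts:
  node 13: 2 child(ren)
  node 4: 1 child(ren)
  node 1: 1 child(ren)
  node 2: 0 child(ren)
  node 25: 2 child(ren)
  node 15: 0 child(ren)
  node 45: 1 child(ren)
  node 31: 1 child(ren)
  node 37: 1 child(ren)
  node 33: 0 child(ren)
Matching nodes: [2, 15, 33]
Count of leaf nodes: 3


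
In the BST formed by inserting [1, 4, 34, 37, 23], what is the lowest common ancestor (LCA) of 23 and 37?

Tree insertion order: [1, 4, 34, 37, 23]
Tree (level-order array): [1, None, 4, None, 34, 23, 37]
In a BST, the LCA of p=23, q=37 is the first node v on the
root-to-leaf path with p <= v <= q (go left if both < v, right if both > v).
Walk from root:
  at 1: both 23 and 37 > 1, go right
  at 4: both 23 and 37 > 4, go right
  at 34: 23 <= 34 <= 37, this is the LCA
LCA = 34


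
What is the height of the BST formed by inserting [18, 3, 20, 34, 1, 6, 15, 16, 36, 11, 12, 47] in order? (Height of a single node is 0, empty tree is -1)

Insertion order: [18, 3, 20, 34, 1, 6, 15, 16, 36, 11, 12, 47]
Tree (level-order array): [18, 3, 20, 1, 6, None, 34, None, None, None, 15, None, 36, 11, 16, None, 47, None, 12]
Compute height bottom-up (empty subtree = -1):
  height(1) = 1 + max(-1, -1) = 0
  height(12) = 1 + max(-1, -1) = 0
  height(11) = 1 + max(-1, 0) = 1
  height(16) = 1 + max(-1, -1) = 0
  height(15) = 1 + max(1, 0) = 2
  height(6) = 1 + max(-1, 2) = 3
  height(3) = 1 + max(0, 3) = 4
  height(47) = 1 + max(-1, -1) = 0
  height(36) = 1 + max(-1, 0) = 1
  height(34) = 1 + max(-1, 1) = 2
  height(20) = 1 + max(-1, 2) = 3
  height(18) = 1 + max(4, 3) = 5
Height = 5


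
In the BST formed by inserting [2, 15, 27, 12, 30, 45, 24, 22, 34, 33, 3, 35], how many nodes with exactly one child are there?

Tree built from: [2, 15, 27, 12, 30, 45, 24, 22, 34, 33, 3, 35]
Tree (level-order array): [2, None, 15, 12, 27, 3, None, 24, 30, None, None, 22, None, None, 45, None, None, 34, None, 33, 35]
Rule: These are nodes with exactly 1 non-null child.
Per-node child counts:
  node 2: 1 child(ren)
  node 15: 2 child(ren)
  node 12: 1 child(ren)
  node 3: 0 child(ren)
  node 27: 2 child(ren)
  node 24: 1 child(ren)
  node 22: 0 child(ren)
  node 30: 1 child(ren)
  node 45: 1 child(ren)
  node 34: 2 child(ren)
  node 33: 0 child(ren)
  node 35: 0 child(ren)
Matching nodes: [2, 12, 24, 30, 45]
Count of nodes with exactly one child: 5


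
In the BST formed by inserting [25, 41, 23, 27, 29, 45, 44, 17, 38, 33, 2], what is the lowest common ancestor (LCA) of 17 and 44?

Tree insertion order: [25, 41, 23, 27, 29, 45, 44, 17, 38, 33, 2]
Tree (level-order array): [25, 23, 41, 17, None, 27, 45, 2, None, None, 29, 44, None, None, None, None, 38, None, None, 33]
In a BST, the LCA of p=17, q=44 is the first node v on the
root-to-leaf path with p <= v <= q (go left if both < v, right if both > v).
Walk from root:
  at 25: 17 <= 25 <= 44, this is the LCA
LCA = 25


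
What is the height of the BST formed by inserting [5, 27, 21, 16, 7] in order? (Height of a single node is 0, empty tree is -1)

Insertion order: [5, 27, 21, 16, 7]
Tree (level-order array): [5, None, 27, 21, None, 16, None, 7]
Compute height bottom-up (empty subtree = -1):
  height(7) = 1 + max(-1, -1) = 0
  height(16) = 1 + max(0, -1) = 1
  height(21) = 1 + max(1, -1) = 2
  height(27) = 1 + max(2, -1) = 3
  height(5) = 1 + max(-1, 3) = 4
Height = 4


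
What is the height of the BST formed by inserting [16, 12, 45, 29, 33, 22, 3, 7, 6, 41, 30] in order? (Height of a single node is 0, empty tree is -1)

Insertion order: [16, 12, 45, 29, 33, 22, 3, 7, 6, 41, 30]
Tree (level-order array): [16, 12, 45, 3, None, 29, None, None, 7, 22, 33, 6, None, None, None, 30, 41]
Compute height bottom-up (empty subtree = -1):
  height(6) = 1 + max(-1, -1) = 0
  height(7) = 1 + max(0, -1) = 1
  height(3) = 1 + max(-1, 1) = 2
  height(12) = 1 + max(2, -1) = 3
  height(22) = 1 + max(-1, -1) = 0
  height(30) = 1 + max(-1, -1) = 0
  height(41) = 1 + max(-1, -1) = 0
  height(33) = 1 + max(0, 0) = 1
  height(29) = 1 + max(0, 1) = 2
  height(45) = 1 + max(2, -1) = 3
  height(16) = 1 + max(3, 3) = 4
Height = 4


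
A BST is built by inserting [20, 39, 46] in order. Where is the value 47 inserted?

Starting tree (level order): [20, None, 39, None, 46]
Insertion path: 20 -> 39 -> 46
Result: insert 47 as right child of 46
Final tree (level order): [20, None, 39, None, 46, None, 47]


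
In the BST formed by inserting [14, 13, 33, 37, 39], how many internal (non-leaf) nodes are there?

Tree built from: [14, 13, 33, 37, 39]
Tree (level-order array): [14, 13, 33, None, None, None, 37, None, 39]
Rule: An internal node has at least one child.
Per-node child counts:
  node 14: 2 child(ren)
  node 13: 0 child(ren)
  node 33: 1 child(ren)
  node 37: 1 child(ren)
  node 39: 0 child(ren)
Matching nodes: [14, 33, 37]
Count of internal (non-leaf) nodes: 3


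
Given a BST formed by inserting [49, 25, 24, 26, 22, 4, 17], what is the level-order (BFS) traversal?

Tree insertion order: [49, 25, 24, 26, 22, 4, 17]
Tree (level-order array): [49, 25, None, 24, 26, 22, None, None, None, 4, None, None, 17]
BFS from the root, enqueuing left then right child of each popped node:
  queue [49] -> pop 49, enqueue [25], visited so far: [49]
  queue [25] -> pop 25, enqueue [24, 26], visited so far: [49, 25]
  queue [24, 26] -> pop 24, enqueue [22], visited so far: [49, 25, 24]
  queue [26, 22] -> pop 26, enqueue [none], visited so far: [49, 25, 24, 26]
  queue [22] -> pop 22, enqueue [4], visited so far: [49, 25, 24, 26, 22]
  queue [4] -> pop 4, enqueue [17], visited so far: [49, 25, 24, 26, 22, 4]
  queue [17] -> pop 17, enqueue [none], visited so far: [49, 25, 24, 26, 22, 4, 17]
Result: [49, 25, 24, 26, 22, 4, 17]


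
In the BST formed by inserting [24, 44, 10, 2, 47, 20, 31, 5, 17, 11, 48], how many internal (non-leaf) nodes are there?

Tree built from: [24, 44, 10, 2, 47, 20, 31, 5, 17, 11, 48]
Tree (level-order array): [24, 10, 44, 2, 20, 31, 47, None, 5, 17, None, None, None, None, 48, None, None, 11]
Rule: An internal node has at least one child.
Per-node child counts:
  node 24: 2 child(ren)
  node 10: 2 child(ren)
  node 2: 1 child(ren)
  node 5: 0 child(ren)
  node 20: 1 child(ren)
  node 17: 1 child(ren)
  node 11: 0 child(ren)
  node 44: 2 child(ren)
  node 31: 0 child(ren)
  node 47: 1 child(ren)
  node 48: 0 child(ren)
Matching nodes: [24, 10, 2, 20, 17, 44, 47]
Count of internal (non-leaf) nodes: 7


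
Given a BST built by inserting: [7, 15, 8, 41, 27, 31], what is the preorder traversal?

Tree insertion order: [7, 15, 8, 41, 27, 31]
Tree (level-order array): [7, None, 15, 8, 41, None, None, 27, None, None, 31]
Preorder traversal: [7, 15, 8, 41, 27, 31]


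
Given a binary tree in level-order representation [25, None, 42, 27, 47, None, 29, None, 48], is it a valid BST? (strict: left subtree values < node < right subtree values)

Level-order array: [25, None, 42, 27, 47, None, 29, None, 48]
Validate using subtree bounds (lo, hi): at each node, require lo < value < hi,
then recurse left with hi=value and right with lo=value.
Preorder trace (stopping at first violation):
  at node 25 with bounds (-inf, +inf): OK
  at node 42 with bounds (25, +inf): OK
  at node 27 with bounds (25, 42): OK
  at node 29 with bounds (27, 42): OK
  at node 47 with bounds (42, +inf): OK
  at node 48 with bounds (47, +inf): OK
No violation found at any node.
Result: Valid BST


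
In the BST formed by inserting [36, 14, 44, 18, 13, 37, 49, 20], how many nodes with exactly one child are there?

Tree built from: [36, 14, 44, 18, 13, 37, 49, 20]
Tree (level-order array): [36, 14, 44, 13, 18, 37, 49, None, None, None, 20]
Rule: These are nodes with exactly 1 non-null child.
Per-node child counts:
  node 36: 2 child(ren)
  node 14: 2 child(ren)
  node 13: 0 child(ren)
  node 18: 1 child(ren)
  node 20: 0 child(ren)
  node 44: 2 child(ren)
  node 37: 0 child(ren)
  node 49: 0 child(ren)
Matching nodes: [18]
Count of nodes with exactly one child: 1


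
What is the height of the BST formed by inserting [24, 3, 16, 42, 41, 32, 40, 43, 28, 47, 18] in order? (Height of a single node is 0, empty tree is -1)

Insertion order: [24, 3, 16, 42, 41, 32, 40, 43, 28, 47, 18]
Tree (level-order array): [24, 3, 42, None, 16, 41, 43, None, 18, 32, None, None, 47, None, None, 28, 40]
Compute height bottom-up (empty subtree = -1):
  height(18) = 1 + max(-1, -1) = 0
  height(16) = 1 + max(-1, 0) = 1
  height(3) = 1 + max(-1, 1) = 2
  height(28) = 1 + max(-1, -1) = 0
  height(40) = 1 + max(-1, -1) = 0
  height(32) = 1 + max(0, 0) = 1
  height(41) = 1 + max(1, -1) = 2
  height(47) = 1 + max(-1, -1) = 0
  height(43) = 1 + max(-1, 0) = 1
  height(42) = 1 + max(2, 1) = 3
  height(24) = 1 + max(2, 3) = 4
Height = 4


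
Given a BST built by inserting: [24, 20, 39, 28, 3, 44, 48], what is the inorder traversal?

Tree insertion order: [24, 20, 39, 28, 3, 44, 48]
Tree (level-order array): [24, 20, 39, 3, None, 28, 44, None, None, None, None, None, 48]
Inorder traversal: [3, 20, 24, 28, 39, 44, 48]


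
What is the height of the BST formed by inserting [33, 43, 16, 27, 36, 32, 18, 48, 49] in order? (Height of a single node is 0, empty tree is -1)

Insertion order: [33, 43, 16, 27, 36, 32, 18, 48, 49]
Tree (level-order array): [33, 16, 43, None, 27, 36, 48, 18, 32, None, None, None, 49]
Compute height bottom-up (empty subtree = -1):
  height(18) = 1 + max(-1, -1) = 0
  height(32) = 1 + max(-1, -1) = 0
  height(27) = 1 + max(0, 0) = 1
  height(16) = 1 + max(-1, 1) = 2
  height(36) = 1 + max(-1, -1) = 0
  height(49) = 1 + max(-1, -1) = 0
  height(48) = 1 + max(-1, 0) = 1
  height(43) = 1 + max(0, 1) = 2
  height(33) = 1 + max(2, 2) = 3
Height = 3


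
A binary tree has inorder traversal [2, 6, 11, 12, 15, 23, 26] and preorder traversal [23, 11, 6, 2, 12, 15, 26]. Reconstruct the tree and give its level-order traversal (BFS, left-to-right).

Inorder:  [2, 6, 11, 12, 15, 23, 26]
Preorder: [23, 11, 6, 2, 12, 15, 26]
Algorithm: preorder visits root first, so consume preorder in order;
for each root, split the current inorder slice at that value into
left-subtree inorder and right-subtree inorder, then recurse.
Recursive splits:
  root=23; inorder splits into left=[2, 6, 11, 12, 15], right=[26]
  root=11; inorder splits into left=[2, 6], right=[12, 15]
  root=6; inorder splits into left=[2], right=[]
  root=2; inorder splits into left=[], right=[]
  root=12; inorder splits into left=[], right=[15]
  root=15; inorder splits into left=[], right=[]
  root=26; inorder splits into left=[], right=[]
Reconstructed level-order: [23, 11, 26, 6, 12, 2, 15]


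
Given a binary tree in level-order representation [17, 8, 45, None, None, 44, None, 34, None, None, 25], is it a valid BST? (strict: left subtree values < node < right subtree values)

Level-order array: [17, 8, 45, None, None, 44, None, 34, None, None, 25]
Validate using subtree bounds (lo, hi): at each node, require lo < value < hi,
then recurse left with hi=value and right with lo=value.
Preorder trace (stopping at first violation):
  at node 17 with bounds (-inf, +inf): OK
  at node 8 with bounds (-inf, 17): OK
  at node 45 with bounds (17, +inf): OK
  at node 44 with bounds (17, 45): OK
  at node 34 with bounds (17, 44): OK
  at node 25 with bounds (34, 44): VIOLATION
Node 25 violates its bound: not (34 < 25 < 44).
Result: Not a valid BST
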